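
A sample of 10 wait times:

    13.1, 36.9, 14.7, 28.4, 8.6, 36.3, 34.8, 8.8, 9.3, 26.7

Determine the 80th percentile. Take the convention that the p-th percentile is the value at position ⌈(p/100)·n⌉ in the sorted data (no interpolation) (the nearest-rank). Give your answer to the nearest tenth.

34.8

Sorted: 8.6, 8.8, 9.3, 13.1, 14.7, 26.7, 28.4, 34.8, 36.3, 36.9.
n = 10.
Position = ⌈80/100 · 10⌉ = ⌈8⌉ = 8.
The value at rank 8 is 34.8.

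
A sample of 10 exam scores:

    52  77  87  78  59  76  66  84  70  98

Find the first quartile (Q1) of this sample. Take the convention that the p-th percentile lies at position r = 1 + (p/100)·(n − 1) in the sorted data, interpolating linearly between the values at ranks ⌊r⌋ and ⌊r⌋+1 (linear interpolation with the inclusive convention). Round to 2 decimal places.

67.00

Sorted: 52, 59, 66, 70, 76, 77, 78, 84, 87, 98.
n = 10.
r = 1 + (25/100)·(10 − 1) = 1 + 2.25 = 3.25.
Rank 3 is 66 and rank 4 is 70.
Interpolate: 66 + 0.25·(70 − 66) = 66 + 0.25·4 = 67.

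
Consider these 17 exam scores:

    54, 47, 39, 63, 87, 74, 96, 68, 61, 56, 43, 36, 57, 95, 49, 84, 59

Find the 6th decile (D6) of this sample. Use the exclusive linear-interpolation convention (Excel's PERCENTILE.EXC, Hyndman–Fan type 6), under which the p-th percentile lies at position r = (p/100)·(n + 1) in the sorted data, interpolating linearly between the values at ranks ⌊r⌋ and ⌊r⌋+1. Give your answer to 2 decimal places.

Sorted: 36, 39, 43, 47, 49, 54, 56, 57, 59, 61, 63, 68, 74, 84, 87, 95, 96.
n = 17.
r = (60/100)·(17 + 1) = 10.8.
Rank 10 is 61 and rank 11 is 63.
Interpolate: 61 + 0.8·(63 − 61) = 61 + 0.8·2 = 62.6.

62.60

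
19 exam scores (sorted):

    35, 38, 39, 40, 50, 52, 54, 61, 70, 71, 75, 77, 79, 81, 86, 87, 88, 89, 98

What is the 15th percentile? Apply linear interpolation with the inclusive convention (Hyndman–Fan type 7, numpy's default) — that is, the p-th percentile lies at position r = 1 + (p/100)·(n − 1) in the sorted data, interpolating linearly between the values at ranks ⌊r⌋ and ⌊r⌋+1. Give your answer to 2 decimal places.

39.70

n = 19.
r = 1 + (15/100)·(19 − 1) = 1 + 2.7 = 3.7.
Rank 3 is 39 and rank 4 is 40.
Interpolate: 39 + 0.7·(40 − 39) = 39 + 0.7·1 = 39.7.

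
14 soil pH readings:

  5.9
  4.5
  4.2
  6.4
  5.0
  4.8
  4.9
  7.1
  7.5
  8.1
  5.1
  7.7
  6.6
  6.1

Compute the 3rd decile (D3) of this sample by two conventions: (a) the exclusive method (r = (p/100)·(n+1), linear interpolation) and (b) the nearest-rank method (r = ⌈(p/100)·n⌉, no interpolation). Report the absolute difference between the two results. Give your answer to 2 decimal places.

0.05

Sorted: 4.2, 4.5, 4.8, 4.9, 5.0, 5.1, 5.9, 6.1, 6.4, 6.6, 7.1, 7.5, 7.7, 8.1.
n = 14.
(a) r = 4.5; between ranks 4 (4.9) and 5 (5.0): 4.95.
(b) the nearest-rank method: rank 5 → 5.
|4.95 − 5| = 0.05.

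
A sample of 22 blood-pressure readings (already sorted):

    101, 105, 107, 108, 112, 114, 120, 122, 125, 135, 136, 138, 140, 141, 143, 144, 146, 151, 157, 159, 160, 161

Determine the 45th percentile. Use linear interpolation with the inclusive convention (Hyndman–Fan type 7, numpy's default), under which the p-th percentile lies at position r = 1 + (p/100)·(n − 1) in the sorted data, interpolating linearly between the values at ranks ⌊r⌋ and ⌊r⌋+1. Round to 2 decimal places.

135.45

n = 22.
r = 1 + (45/100)·(22 − 1) = 1 + 9.45 = 10.45.
Rank 10 is 135 and rank 11 is 136.
Interpolate: 135 + 0.45·(136 − 135) = 135 + 0.45·1 = 135.45.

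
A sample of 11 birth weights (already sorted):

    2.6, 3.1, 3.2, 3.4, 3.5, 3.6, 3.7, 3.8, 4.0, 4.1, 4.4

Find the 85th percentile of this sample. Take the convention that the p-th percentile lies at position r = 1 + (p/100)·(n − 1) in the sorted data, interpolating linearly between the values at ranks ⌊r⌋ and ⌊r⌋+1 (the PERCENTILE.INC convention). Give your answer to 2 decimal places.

n = 11.
r = 1 + (85/100)·(11 − 1) = 1 + 8.5 = 9.5.
Rank 9 is 4.0 and rank 10 is 4.1.
Interpolate: 4.0 + 0.5·(4.1 − 4.0) = 4.0 + 0.5·0.1 = 4.05.

4.05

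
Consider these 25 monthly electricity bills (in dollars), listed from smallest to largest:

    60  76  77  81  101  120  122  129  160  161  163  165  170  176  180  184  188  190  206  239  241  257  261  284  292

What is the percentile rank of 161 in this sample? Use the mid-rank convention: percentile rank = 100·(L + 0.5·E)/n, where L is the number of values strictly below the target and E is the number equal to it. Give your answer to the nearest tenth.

38.0

Count below 161: L = 9; count equal: E = 1; n = 25.
Percentile rank = 100·(9 + 0.5·1)/25 = 100·9.5/25 = 38.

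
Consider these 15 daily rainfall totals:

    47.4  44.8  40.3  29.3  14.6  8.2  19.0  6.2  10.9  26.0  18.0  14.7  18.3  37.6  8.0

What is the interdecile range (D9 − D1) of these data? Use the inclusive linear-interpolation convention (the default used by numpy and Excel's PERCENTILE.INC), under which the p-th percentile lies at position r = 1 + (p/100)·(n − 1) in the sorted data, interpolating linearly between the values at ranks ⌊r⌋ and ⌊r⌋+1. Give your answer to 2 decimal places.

34.92

Sorted: 6.2, 8.0, 8.2, 10.9, 14.6, 14.7, 18.0, 18.3, 19.0, 26.0, 29.3, 37.6, 40.3, 44.8, 47.4.
n = 15.
P10: r = 2.4; ranks 2–3 are 8.0, 8.2; interpolating gives 8.08.
P90: r = 13.6; ranks 13–14 are 40.3, 44.8; interpolating gives 43.
Difference: 43 − 8.08 = 34.92.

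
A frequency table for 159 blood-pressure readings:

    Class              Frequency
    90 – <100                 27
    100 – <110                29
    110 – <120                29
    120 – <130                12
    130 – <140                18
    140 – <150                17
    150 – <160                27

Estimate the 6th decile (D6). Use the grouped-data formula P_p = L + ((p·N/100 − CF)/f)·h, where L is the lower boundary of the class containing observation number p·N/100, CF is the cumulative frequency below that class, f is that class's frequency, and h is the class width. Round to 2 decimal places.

128.67

N = 159; target position k = 60/100 · 159 = 95.4.
Cumulative frequencies: 27, 56, 85, 97, 115, 132, 159.
Observation 95.4 falls in the class 120 – <130.
L = 120, CF = 85, f = 12, h = 10.
P60 = 120 + ((95.4 − 85)/12)·10 = 120 + 8.66667 = 128.667.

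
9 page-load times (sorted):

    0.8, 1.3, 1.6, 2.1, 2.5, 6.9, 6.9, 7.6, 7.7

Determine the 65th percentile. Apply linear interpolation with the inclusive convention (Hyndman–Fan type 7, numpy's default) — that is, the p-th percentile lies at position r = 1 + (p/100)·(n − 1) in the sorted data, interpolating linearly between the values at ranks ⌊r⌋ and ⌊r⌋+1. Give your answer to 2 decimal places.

n = 9.
r = 1 + (65/100)·(9 − 1) = 1 + 5.2 = 6.2.
Rank 6 is 6.9 and rank 7 is 6.9.
Interpolate: 6.9 + 0.2·(6.9 − 6.9) = 6.9 + 0.2·0 = 6.9.

6.90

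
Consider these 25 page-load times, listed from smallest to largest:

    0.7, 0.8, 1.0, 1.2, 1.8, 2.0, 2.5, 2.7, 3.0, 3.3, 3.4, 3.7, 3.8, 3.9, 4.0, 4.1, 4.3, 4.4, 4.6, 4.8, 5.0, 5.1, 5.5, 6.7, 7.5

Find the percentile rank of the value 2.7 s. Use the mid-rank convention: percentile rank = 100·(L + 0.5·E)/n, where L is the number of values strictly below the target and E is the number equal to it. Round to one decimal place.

Count below 2.7: L = 7; count equal: E = 1; n = 25.
Percentile rank = 100·(7 + 0.5·1)/25 = 100·7.5/25 = 30.

30.0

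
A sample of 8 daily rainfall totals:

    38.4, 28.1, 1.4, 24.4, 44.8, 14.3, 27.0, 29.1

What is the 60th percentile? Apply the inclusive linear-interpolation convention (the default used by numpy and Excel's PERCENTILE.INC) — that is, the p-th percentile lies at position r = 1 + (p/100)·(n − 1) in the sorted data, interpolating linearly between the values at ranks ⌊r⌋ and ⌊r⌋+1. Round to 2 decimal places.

Sorted: 1.4, 14.3, 24.4, 27.0, 28.1, 29.1, 38.4, 44.8.
n = 8.
r = 1 + (60/100)·(8 − 1) = 1 + 4.2 = 5.2.
Rank 5 is 28.1 and rank 6 is 29.1.
Interpolate: 28.1 + 0.2·(29.1 − 28.1) = 28.1 + 0.2·1 = 28.3.

28.30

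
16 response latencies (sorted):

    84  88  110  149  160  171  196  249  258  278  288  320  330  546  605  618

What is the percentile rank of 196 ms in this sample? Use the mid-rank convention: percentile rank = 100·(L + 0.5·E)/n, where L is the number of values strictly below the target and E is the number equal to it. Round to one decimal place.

Count below 196: L = 6; count equal: E = 1; n = 16.
Percentile rank = 100·(6 + 0.5·1)/16 = 100·6.5/16 = 40.62.

40.6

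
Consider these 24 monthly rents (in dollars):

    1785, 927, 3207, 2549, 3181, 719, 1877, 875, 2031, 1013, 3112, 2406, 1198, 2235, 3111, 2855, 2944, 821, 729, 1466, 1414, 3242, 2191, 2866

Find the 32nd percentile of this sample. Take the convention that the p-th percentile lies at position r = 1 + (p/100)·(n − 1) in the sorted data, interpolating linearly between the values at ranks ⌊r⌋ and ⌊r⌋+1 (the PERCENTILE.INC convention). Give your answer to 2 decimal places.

1432.72

Sorted: 719, 729, 821, 875, 927, 1013, 1198, 1414, 1466, 1785, 1877, 2031, 2191, 2235, 2406, 2549, 2855, 2866, 2944, 3111, 3112, 3181, 3207, 3242.
n = 24.
r = 1 + (32/100)·(24 − 1) = 1 + 7.36 = 8.36.
Rank 8 is 1414 and rank 9 is 1466.
Interpolate: 1414 + 0.36·(1466 − 1414) = 1414 + 0.36·52 = 1432.72.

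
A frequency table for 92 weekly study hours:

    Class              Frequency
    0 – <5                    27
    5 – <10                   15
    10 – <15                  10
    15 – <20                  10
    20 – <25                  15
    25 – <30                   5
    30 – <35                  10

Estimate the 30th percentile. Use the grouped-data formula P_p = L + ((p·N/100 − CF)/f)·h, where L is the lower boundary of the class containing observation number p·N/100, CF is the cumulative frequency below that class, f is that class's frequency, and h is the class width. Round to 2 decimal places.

5.20

N = 92; target position k = 30/100 · 92 = 27.6.
Cumulative frequencies: 27, 42, 52, 62, 77, 82, 92.
Observation 27.6 falls in the class 5 – <10.
L = 5, CF = 27, f = 15, h = 5.
P30 = 5 + ((27.6 − 27)/15)·5 = 5 + 0.2 = 5.2.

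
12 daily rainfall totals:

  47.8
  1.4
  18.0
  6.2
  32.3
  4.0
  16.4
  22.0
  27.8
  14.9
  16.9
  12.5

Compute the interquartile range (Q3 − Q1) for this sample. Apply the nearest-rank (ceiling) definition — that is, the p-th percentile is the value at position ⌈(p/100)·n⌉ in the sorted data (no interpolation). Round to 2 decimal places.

Sorted: 1.4, 4.0, 6.2, 12.5, 14.9, 16.4, 16.9, 18.0, 22.0, 27.8, 32.3, 47.8.
n = 12.
P25: rank ⌈25/100·12⌉ = 3 → 6.2.
P75: rank ⌈75/100·12⌉ = 9 → 22.
Difference: 22 − 6.2 = 15.8.

15.80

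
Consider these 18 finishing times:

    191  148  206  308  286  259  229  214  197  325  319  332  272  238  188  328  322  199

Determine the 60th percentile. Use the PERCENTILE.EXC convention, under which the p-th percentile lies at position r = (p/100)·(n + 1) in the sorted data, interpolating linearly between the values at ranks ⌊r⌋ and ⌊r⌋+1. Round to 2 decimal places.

277.60

Sorted: 148, 188, 191, 197, 199, 206, 214, 229, 238, 259, 272, 286, 308, 319, 322, 325, 328, 332.
n = 18.
r = (60/100)·(18 + 1) = 11.4.
Rank 11 is 272 and rank 12 is 286.
Interpolate: 272 + 0.4·(286 − 272) = 272 + 0.4·14 = 277.6.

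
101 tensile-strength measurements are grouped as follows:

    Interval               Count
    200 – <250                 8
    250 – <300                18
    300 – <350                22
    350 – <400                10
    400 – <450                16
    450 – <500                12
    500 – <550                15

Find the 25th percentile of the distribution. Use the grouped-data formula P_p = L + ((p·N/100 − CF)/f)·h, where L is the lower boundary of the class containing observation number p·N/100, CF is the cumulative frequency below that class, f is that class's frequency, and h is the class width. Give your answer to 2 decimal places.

N = 101; target position k = 25/100 · 101 = 25.25.
Cumulative frequencies: 8, 26, 48, 58, 74, 86, 101.
Observation 25.25 falls in the class 250 – <300.
L = 250, CF = 8, f = 18, h = 50.
P25 = 250 + ((25.25 − 8)/18)·50 = 250 + 47.9167 = 297.917.

297.92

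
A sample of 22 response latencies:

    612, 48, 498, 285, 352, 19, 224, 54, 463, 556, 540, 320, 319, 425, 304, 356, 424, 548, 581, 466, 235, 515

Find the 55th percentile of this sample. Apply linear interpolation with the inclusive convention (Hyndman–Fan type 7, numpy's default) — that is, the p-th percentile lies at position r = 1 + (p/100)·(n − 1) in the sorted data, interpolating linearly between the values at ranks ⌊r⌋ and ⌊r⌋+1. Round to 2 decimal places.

424.55

Sorted: 19, 48, 54, 224, 235, 285, 304, 319, 320, 352, 356, 424, 425, 463, 466, 498, 515, 540, 548, 556, 581, 612.
n = 22.
r = 1 + (55/100)·(22 − 1) = 1 + 11.55 = 12.55.
Rank 12 is 424 and rank 13 is 425.
Interpolate: 424 + 0.55·(425 − 424) = 424 + 0.55·1 = 424.55.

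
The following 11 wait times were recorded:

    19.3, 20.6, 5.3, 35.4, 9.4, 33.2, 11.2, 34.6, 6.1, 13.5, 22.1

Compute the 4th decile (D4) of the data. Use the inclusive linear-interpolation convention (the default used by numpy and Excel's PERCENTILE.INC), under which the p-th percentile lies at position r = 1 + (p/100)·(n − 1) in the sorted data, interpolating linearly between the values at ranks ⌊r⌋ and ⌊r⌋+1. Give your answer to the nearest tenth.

Sorted: 5.3, 6.1, 9.4, 11.2, 13.5, 19.3, 20.6, 22.1, 33.2, 34.6, 35.4.
n = 11.
r = 1 + (40/100)·(11 − 1) = 1 + 4 = 5.
r is an integer, so P40 is the value at rank 5: 13.5.

13.5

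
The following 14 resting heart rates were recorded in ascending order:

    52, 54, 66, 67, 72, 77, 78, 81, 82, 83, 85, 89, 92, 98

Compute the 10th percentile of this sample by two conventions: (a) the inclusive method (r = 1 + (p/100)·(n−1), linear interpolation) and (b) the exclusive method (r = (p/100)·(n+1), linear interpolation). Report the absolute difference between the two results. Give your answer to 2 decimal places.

4.60

n = 14.
(a) r = 2.3; between ranks 2 (54) and 3 (66): 57.6.
(b) r = 1.5; between ranks 1 (52) and 2 (54): 53.
|57.6 − 53| = 4.6.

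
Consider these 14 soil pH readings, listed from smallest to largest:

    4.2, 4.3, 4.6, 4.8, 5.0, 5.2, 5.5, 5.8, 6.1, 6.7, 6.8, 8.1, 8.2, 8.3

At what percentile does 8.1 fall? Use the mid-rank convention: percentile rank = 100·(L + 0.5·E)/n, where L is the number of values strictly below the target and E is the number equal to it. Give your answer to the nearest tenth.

Count below 8.1: L = 11; count equal: E = 1; n = 14.
Percentile rank = 100·(11 + 0.5·1)/14 = 100·11.5/14 = 82.14.

82.1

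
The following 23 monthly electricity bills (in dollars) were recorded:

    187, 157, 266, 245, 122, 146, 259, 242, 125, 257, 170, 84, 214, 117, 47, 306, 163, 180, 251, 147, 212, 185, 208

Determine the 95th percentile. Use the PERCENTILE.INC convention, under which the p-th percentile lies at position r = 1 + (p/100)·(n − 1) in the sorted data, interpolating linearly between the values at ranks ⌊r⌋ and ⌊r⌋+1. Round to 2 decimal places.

265.30

Sorted: 47, 84, 117, 122, 125, 146, 147, 157, 163, 170, 180, 185, 187, 208, 212, 214, 242, 245, 251, 257, 259, 266, 306.
n = 23.
r = 1 + (95/100)·(23 − 1) = 1 + 20.9 = 21.9.
Rank 21 is 259 and rank 22 is 266.
Interpolate: 259 + 0.9·(266 − 259) = 259 + 0.9·7 = 265.3.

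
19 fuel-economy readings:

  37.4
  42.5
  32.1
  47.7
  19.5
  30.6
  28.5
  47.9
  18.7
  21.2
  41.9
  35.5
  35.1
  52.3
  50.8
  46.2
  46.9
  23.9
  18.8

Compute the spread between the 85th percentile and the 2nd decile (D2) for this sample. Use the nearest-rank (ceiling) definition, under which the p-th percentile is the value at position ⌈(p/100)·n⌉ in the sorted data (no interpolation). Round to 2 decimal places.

26.70

Sorted: 18.7, 18.8, 19.5, 21.2, 23.9, 28.5, 30.6, 32.1, 35.1, 35.5, 37.4, 41.9, 42.5, 46.2, 46.9, 47.7, 47.9, 50.8, 52.3.
n = 19.
P20: rank ⌈20/100·19⌉ = 4 → 21.2.
P85: rank ⌈85/100·19⌉ = 17 → 47.9.
Difference: 47.9 − 21.2 = 26.7.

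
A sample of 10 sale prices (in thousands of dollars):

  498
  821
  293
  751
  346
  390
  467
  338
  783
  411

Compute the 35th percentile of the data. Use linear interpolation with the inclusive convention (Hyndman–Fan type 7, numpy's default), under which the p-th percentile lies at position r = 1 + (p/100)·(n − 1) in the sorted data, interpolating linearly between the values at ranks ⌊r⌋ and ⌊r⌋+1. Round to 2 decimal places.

393.15

Sorted: 293, 338, 346, 390, 411, 467, 498, 751, 783, 821.
n = 10.
r = 1 + (35/100)·(10 − 1) = 1 + 3.15 = 4.15.
Rank 4 is 390 and rank 5 is 411.
Interpolate: 390 + 0.15·(411 − 390) = 390 + 0.15·21 = 393.15.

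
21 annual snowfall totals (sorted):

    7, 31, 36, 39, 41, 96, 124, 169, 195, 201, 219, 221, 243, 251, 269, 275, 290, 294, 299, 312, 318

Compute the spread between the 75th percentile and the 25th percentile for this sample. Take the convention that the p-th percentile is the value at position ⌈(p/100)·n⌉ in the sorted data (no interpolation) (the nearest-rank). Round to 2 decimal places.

n = 21.
P25: rank ⌈25/100·21⌉ = 6 → 96.
P75: rank ⌈75/100·21⌉ = 16 → 275.
Difference: 275 − 96 = 179.

179.00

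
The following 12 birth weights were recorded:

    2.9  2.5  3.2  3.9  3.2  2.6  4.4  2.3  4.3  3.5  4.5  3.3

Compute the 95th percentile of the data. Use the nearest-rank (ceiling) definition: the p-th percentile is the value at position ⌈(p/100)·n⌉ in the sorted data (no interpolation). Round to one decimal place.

Sorted: 2.3, 2.5, 2.6, 2.9, 3.2, 3.2, 3.3, 3.5, 3.9, 4.3, 4.4, 4.5.
n = 12.
Position = ⌈95/100 · 12⌉ = ⌈11.4⌉ = 12.
The value at rank 12 is 4.5.

4.5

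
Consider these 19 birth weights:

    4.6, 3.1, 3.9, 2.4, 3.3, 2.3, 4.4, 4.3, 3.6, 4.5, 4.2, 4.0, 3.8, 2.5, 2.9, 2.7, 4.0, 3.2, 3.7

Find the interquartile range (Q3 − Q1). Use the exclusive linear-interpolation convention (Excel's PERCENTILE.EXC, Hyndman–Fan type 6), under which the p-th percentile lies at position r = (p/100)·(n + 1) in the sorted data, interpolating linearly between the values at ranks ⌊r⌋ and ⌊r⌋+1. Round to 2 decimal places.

1.30

Sorted: 2.3, 2.4, 2.5, 2.7, 2.9, 3.1, 3.2, 3.3, 3.6, 3.7, 3.8, 3.9, 4.0, 4.0, 4.2, 4.3, 4.4, 4.5, 4.6.
n = 19.
P25: r = 5 (integer) → 2.9.
P75: r = 15 (integer) → 4.2.
Difference: 4.2 − 2.9 = 1.3.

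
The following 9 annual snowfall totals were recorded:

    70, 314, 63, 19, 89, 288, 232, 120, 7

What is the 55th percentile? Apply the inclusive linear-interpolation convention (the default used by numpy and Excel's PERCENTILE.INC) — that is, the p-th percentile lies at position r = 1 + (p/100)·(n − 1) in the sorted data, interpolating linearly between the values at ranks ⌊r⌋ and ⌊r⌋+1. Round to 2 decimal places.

Sorted: 7, 19, 63, 70, 89, 120, 232, 288, 314.
n = 9.
r = 1 + (55/100)·(9 − 1) = 1 + 4.4 = 5.4.
Rank 5 is 89 and rank 6 is 120.
Interpolate: 89 + 0.4·(120 − 89) = 89 + 0.4·31 = 101.4.

101.40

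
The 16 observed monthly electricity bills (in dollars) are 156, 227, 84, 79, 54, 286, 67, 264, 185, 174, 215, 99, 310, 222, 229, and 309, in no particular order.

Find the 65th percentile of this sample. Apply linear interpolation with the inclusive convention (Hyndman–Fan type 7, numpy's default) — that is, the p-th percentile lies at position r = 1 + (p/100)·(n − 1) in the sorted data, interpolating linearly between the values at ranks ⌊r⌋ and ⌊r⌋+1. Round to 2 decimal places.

225.75

Sorted: 54, 67, 79, 84, 99, 156, 174, 185, 215, 222, 227, 229, 264, 286, 309, 310.
n = 16.
r = 1 + (65/100)·(16 − 1) = 1 + 9.75 = 10.75.
Rank 10 is 222 and rank 11 is 227.
Interpolate: 222 + 0.75·(227 − 222) = 222 + 0.75·5 = 225.75.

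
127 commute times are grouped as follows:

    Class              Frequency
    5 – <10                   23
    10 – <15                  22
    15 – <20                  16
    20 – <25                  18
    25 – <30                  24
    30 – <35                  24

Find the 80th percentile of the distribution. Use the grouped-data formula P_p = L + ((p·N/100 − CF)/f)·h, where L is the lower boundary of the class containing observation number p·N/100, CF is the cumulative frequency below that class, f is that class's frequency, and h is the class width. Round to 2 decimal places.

N = 127; target position k = 80/100 · 127 = 101.6.
Cumulative frequencies: 23, 45, 61, 79, 103, 127.
Observation 101.6 falls in the class 25 – <30.
L = 25, CF = 79, f = 24, h = 5.
P80 = 25 + ((101.6 − 79)/24)·5 = 25 + 4.70833 = 29.7083.

29.71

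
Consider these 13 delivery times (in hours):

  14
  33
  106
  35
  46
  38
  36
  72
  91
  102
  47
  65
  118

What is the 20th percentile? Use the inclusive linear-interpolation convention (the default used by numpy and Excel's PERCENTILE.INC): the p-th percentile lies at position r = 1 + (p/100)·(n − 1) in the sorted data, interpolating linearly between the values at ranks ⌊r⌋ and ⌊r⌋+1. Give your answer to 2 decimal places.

Sorted: 14, 33, 35, 36, 38, 46, 47, 65, 72, 91, 102, 106, 118.
n = 13.
r = 1 + (20/100)·(13 − 1) = 1 + 2.4 = 3.4.
Rank 3 is 35 and rank 4 is 36.
Interpolate: 35 + 0.4·(36 − 35) = 35 + 0.4·1 = 35.4.

35.40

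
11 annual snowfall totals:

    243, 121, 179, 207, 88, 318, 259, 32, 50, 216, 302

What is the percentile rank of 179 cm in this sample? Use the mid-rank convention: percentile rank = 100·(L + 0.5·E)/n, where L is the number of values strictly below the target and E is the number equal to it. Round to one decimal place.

40.9

Sorted: 32, 50, 88, 121, 179, 207, 216, 243, 259, 302, 318.
Count below 179: L = 4; count equal: E = 1; n = 11.
Percentile rank = 100·(4 + 0.5·1)/11 = 100·4.5/11 = 40.91.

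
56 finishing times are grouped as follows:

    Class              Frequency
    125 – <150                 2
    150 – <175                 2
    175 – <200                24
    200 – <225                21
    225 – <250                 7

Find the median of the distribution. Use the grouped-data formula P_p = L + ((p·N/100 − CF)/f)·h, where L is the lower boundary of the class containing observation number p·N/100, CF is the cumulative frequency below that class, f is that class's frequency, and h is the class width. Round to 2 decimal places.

200.00

N = 56; target position k = 50/100 · 56 = 28.
Cumulative frequencies: 2, 4, 28, 49, 56.
Observation 28 falls in the class 175 – <200.
L = 175, CF = 4, f = 24, h = 25.
P50 = 175 + ((28 − 4)/24)·25 = 175 + 25 = 200.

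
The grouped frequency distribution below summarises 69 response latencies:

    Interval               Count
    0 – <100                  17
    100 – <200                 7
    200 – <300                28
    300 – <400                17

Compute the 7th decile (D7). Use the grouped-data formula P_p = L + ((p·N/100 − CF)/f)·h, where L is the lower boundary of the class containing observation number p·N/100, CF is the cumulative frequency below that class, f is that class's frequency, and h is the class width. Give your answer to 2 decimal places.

N = 69; target position k = 70/100 · 69 = 48.3.
Cumulative frequencies: 17, 24, 52, 69.
Observation 48.3 falls in the class 200 – <300.
L = 200, CF = 24, f = 28, h = 100.
P70 = 200 + ((48.3 − 24)/28)·100 = 200 + 86.7857 = 286.786.

286.79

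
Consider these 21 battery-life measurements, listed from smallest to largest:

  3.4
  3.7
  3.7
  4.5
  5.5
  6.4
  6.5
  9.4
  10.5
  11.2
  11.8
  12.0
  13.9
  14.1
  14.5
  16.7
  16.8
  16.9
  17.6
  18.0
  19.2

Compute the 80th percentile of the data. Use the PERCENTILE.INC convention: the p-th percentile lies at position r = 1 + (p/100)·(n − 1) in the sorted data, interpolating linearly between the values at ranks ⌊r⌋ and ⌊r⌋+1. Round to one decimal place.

n = 21.
r = 1 + (80/100)·(21 − 1) = 1 + 16 = 17.
r is an integer, so P80 is the value at rank 17: 16.8.

16.8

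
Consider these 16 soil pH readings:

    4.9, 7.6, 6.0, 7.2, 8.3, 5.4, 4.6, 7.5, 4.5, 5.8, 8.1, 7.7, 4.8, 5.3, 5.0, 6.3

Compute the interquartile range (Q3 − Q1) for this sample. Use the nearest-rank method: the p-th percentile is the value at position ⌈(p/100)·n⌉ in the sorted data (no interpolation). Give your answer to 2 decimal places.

2.60

Sorted: 4.5, 4.6, 4.8, 4.9, 5.0, 5.3, 5.4, 5.8, 6.0, 6.3, 7.2, 7.5, 7.6, 7.7, 8.1, 8.3.
n = 16.
P25: rank ⌈25/100·16⌉ = 4 → 4.9.
P75: rank ⌈75/100·16⌉ = 12 → 7.5.
Difference: 7.5 − 4.9 = 2.6.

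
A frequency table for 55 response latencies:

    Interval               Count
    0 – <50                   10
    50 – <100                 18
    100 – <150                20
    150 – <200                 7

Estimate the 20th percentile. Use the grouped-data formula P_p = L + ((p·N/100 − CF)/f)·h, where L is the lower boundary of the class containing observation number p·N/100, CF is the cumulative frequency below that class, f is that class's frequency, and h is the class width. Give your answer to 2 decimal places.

N = 55; target position k = 20/100 · 55 = 11.
Cumulative frequencies: 10, 28, 48, 55.
Observation 11 falls in the class 50 – <100.
L = 50, CF = 10, f = 18, h = 50.
P20 = 50 + ((11 − 10)/18)·50 = 50 + 2.77778 = 52.7778.

52.78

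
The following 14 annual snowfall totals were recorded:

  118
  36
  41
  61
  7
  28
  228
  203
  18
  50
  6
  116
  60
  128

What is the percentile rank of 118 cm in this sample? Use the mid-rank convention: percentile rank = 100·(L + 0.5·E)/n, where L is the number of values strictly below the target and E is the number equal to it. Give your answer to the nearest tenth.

75.0

Sorted: 6, 7, 18, 28, 36, 41, 50, 60, 61, 116, 118, 128, 203, 228.
Count below 118: L = 10; count equal: E = 1; n = 14.
Percentile rank = 100·(10 + 0.5·1)/14 = 100·10.5/14 = 75.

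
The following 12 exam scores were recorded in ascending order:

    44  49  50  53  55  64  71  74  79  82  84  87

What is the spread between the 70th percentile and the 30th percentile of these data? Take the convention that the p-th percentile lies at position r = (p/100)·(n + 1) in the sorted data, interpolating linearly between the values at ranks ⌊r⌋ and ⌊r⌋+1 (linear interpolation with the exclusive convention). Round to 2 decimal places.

n = 12.
P30: r = 3.9; ranks 3–4 are 50, 53; interpolating gives 52.7.
P70: r = 9.1; ranks 9–10 are 79, 82; interpolating gives 79.3.
Difference: 79.3 − 52.7 = 26.6.

26.60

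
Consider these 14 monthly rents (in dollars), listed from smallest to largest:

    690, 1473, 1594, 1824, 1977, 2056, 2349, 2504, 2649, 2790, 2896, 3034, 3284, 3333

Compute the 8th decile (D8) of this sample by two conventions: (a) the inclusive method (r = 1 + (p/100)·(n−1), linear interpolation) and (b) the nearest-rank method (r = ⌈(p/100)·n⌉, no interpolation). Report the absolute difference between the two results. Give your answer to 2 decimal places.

82.80

n = 14.
(a) r = 11.4; between ranks 11 (2896) and 12 (3034): 2951.2.
(b) the nearest-rank method: rank 12 → 3034.
|2951.2 − 3034| = 82.8.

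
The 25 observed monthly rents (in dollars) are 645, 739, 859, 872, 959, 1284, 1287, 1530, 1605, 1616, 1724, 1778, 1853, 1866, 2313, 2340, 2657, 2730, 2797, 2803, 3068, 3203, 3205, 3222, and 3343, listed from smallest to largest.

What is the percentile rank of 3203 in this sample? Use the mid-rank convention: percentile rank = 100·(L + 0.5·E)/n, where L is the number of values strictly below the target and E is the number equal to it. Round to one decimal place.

Count below 3203: L = 21; count equal: E = 1; n = 25.
Percentile rank = 100·(21 + 0.5·1)/25 = 100·21.5/25 = 86.

86.0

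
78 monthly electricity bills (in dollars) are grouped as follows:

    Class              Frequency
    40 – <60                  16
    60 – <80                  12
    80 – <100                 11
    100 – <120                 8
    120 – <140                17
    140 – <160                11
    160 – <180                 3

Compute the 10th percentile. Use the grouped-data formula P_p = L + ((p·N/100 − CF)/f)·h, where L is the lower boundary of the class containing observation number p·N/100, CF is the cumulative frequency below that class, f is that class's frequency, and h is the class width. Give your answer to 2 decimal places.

49.75

N = 78; target position k = 10/100 · 78 = 7.8.
Cumulative frequencies: 16, 28, 39, 47, 64, 75, 78.
Observation 7.8 falls in the class 40 – <60.
L = 40, CF = 0, f = 16, h = 20.
P10 = 40 + ((7.8 − 0)/16)·20 = 40 + 9.75 = 49.75.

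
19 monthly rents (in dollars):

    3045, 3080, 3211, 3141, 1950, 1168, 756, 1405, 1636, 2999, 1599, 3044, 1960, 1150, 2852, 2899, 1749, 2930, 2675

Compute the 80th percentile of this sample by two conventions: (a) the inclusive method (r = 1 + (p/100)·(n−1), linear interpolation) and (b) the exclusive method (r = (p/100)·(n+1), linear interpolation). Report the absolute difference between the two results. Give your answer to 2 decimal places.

Sorted: 756, 1150, 1168, 1405, 1599, 1636, 1749, 1950, 1960, 2675, 2852, 2899, 2930, 2999, 3044, 3045, 3080, 3141, 3211.
n = 19.
(a) r = 15.4; between ranks 15 (3044) and 16 (3045): 3044.4.
(b) r = 16 → value at rank 16 = 3045.
|3044.4 − 3045| = 0.6.

0.60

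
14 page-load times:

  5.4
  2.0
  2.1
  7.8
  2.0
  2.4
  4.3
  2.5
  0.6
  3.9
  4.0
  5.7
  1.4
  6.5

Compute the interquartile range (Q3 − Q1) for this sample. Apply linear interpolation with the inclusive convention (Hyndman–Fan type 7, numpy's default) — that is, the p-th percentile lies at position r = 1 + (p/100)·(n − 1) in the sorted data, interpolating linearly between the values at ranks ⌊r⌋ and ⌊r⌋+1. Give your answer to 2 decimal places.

Sorted: 0.6, 1.4, 2.0, 2.0, 2.1, 2.4, 2.5, 3.9, 4.0, 4.3, 5.4, 5.7, 6.5, 7.8.
n = 14.
P25: r = 4.25; ranks 4–5 are 2.0, 2.1; interpolating gives 2.025.
P75: r = 10.75; ranks 10–11 are 4.3, 5.4; interpolating gives 5.125.
Difference: 5.125 − 2.025 = 3.1.

3.10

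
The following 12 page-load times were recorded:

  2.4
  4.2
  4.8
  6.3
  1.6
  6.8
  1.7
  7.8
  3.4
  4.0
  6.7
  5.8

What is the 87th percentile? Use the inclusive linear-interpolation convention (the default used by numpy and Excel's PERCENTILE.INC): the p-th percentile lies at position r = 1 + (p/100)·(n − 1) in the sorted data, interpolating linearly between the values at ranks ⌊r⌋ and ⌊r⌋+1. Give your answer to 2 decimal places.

Sorted: 1.6, 1.7, 2.4, 3.4, 4.0, 4.2, 4.8, 5.8, 6.3, 6.7, 6.8, 7.8.
n = 12.
r = 1 + (87/100)·(12 − 1) = 1 + 9.57 = 10.57.
Rank 10 is 6.7 and rank 11 is 6.8.
Interpolate: 6.7 + 0.57·(6.8 − 6.7) = 6.7 + 0.57·0.1 = 6.757.

6.76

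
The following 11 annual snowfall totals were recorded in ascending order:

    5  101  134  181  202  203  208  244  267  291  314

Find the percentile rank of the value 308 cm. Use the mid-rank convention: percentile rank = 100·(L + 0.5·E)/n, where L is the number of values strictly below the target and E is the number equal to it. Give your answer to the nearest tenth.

90.9

Count below 308: L = 10; count equal: E = 0; n = 11.
Percentile rank = 100·(10 + 0.5·0)/11 = 100·10/11 = 90.91.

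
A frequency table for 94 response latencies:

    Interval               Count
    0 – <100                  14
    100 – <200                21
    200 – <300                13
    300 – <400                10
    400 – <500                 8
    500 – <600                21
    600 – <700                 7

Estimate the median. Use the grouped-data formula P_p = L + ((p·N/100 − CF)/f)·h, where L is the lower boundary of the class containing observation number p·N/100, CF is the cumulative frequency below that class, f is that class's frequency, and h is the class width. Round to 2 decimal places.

292.31

N = 94; target position k = 50/100 · 94 = 47.
Cumulative frequencies: 14, 35, 48, 58, 66, 87, 94.
Observation 47 falls in the class 200 – <300.
L = 200, CF = 35, f = 13, h = 100.
P50 = 200 + ((47 − 35)/13)·100 = 200 + 92.3077 = 292.308.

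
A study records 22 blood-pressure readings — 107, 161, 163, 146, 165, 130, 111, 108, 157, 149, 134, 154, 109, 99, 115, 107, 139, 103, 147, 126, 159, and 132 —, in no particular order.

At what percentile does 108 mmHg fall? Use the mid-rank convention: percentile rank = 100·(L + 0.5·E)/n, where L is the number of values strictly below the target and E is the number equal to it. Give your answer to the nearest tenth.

20.5

Sorted: 99, 103, 107, 107, 108, 109, 111, 115, 126, 130, 132, 134, 139, 146, 147, 149, 154, 157, 159, 161, 163, 165.
Count below 108: L = 4; count equal: E = 1; n = 22.
Percentile rank = 100·(4 + 0.5·1)/22 = 100·4.5/22 = 20.45.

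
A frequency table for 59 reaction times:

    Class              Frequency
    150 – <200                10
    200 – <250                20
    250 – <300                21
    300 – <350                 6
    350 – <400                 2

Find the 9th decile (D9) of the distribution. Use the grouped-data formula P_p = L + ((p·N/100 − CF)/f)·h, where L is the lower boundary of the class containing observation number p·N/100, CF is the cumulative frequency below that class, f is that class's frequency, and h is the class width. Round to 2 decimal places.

N = 59; target position k = 90/100 · 59 = 53.1.
Cumulative frequencies: 10, 30, 51, 57, 59.
Observation 53.1 falls in the class 300 – <350.
L = 300, CF = 51, f = 6, h = 50.
P90 = 300 + ((53.1 − 51)/6)·50 = 300 + 17.5 = 317.5.

317.50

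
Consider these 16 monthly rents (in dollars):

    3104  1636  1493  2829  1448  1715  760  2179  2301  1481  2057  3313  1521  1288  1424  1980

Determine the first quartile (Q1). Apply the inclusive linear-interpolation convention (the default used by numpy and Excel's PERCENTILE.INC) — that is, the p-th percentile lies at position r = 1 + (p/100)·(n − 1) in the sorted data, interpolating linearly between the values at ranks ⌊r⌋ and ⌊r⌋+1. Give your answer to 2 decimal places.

Sorted: 760, 1288, 1424, 1448, 1481, 1493, 1521, 1636, 1715, 1980, 2057, 2179, 2301, 2829, 3104, 3313.
n = 16.
r = 1 + (25/100)·(16 − 1) = 1 + 3.75 = 4.75.
Rank 4 is 1448 and rank 5 is 1481.
Interpolate: 1448 + 0.75·(1481 − 1448) = 1448 + 0.75·33 = 1472.75.

1472.75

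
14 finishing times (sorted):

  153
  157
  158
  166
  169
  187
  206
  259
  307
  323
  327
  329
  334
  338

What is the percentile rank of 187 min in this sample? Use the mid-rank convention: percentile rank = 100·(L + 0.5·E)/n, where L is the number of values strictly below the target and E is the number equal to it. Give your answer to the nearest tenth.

Count below 187: L = 5; count equal: E = 1; n = 14.
Percentile rank = 100·(5 + 0.5·1)/14 = 100·5.5/14 = 39.29.

39.3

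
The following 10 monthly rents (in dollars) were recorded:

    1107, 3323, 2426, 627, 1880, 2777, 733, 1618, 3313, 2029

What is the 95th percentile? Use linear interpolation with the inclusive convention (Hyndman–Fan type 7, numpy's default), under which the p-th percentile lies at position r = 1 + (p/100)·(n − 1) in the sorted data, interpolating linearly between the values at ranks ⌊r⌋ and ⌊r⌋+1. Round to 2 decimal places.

Sorted: 627, 733, 1107, 1618, 1880, 2029, 2426, 2777, 3313, 3323.
n = 10.
r = 1 + (95/100)·(10 − 1) = 1 + 8.55 = 9.55.
Rank 9 is 3313 and rank 10 is 3323.
Interpolate: 3313 + 0.55·(3323 − 3313) = 3313 + 0.55·10 = 3318.5.

3318.50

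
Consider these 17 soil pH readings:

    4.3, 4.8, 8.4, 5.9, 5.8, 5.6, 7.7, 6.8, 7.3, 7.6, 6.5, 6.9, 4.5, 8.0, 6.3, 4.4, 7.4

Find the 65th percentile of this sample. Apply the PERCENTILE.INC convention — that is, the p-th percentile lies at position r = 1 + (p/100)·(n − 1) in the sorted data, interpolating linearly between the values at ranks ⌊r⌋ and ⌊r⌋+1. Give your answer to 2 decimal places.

7.06

Sorted: 4.3, 4.4, 4.5, 4.8, 5.6, 5.8, 5.9, 6.3, 6.5, 6.8, 6.9, 7.3, 7.4, 7.6, 7.7, 8.0, 8.4.
n = 17.
r = 1 + (65/100)·(17 − 1) = 1 + 10.4 = 11.4.
Rank 11 is 6.9 and rank 12 is 7.3.
Interpolate: 6.9 + 0.4·(7.3 − 6.9) = 6.9 + 0.4·0.4 = 7.06.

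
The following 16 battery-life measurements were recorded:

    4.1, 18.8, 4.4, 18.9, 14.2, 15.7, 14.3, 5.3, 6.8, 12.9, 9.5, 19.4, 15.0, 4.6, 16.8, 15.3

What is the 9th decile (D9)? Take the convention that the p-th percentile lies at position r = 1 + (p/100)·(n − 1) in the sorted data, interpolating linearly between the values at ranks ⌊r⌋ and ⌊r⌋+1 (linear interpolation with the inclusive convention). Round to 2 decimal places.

Sorted: 4.1, 4.4, 4.6, 5.3, 6.8, 9.5, 12.9, 14.2, 14.3, 15.0, 15.3, 15.7, 16.8, 18.8, 18.9, 19.4.
n = 16.
r = 1 + (90/100)·(16 − 1) = 1 + 13.5 = 14.5.
Rank 14 is 18.8 and rank 15 is 18.9.
Interpolate: 18.8 + 0.5·(18.9 − 18.8) = 18.8 + 0.5·0.1 = 18.85.

18.85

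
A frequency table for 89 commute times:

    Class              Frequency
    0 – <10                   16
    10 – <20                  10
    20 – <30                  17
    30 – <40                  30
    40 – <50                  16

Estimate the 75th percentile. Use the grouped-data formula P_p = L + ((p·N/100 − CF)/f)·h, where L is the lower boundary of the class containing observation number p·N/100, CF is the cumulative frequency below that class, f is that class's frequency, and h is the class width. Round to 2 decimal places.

37.92

N = 89; target position k = 75/100 · 89 = 66.75.
Cumulative frequencies: 16, 26, 43, 73, 89.
Observation 66.75 falls in the class 30 – <40.
L = 30, CF = 43, f = 30, h = 10.
P75 = 30 + ((66.75 − 43)/30)·10 = 30 + 7.91667 = 37.9167.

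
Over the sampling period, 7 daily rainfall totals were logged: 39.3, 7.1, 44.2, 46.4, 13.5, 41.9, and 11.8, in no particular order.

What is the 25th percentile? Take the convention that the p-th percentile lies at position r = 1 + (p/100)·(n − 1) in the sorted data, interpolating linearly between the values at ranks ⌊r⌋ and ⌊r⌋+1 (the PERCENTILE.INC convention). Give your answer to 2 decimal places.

Sorted: 7.1, 11.8, 13.5, 39.3, 41.9, 44.2, 46.4.
n = 7.
r = 1 + (25/100)·(7 − 1) = 1 + 1.5 = 2.5.
Rank 2 is 11.8 and rank 3 is 13.5.
Interpolate: 11.8 + 0.5·(13.5 − 11.8) = 11.8 + 0.5·1.7 = 12.65.

12.65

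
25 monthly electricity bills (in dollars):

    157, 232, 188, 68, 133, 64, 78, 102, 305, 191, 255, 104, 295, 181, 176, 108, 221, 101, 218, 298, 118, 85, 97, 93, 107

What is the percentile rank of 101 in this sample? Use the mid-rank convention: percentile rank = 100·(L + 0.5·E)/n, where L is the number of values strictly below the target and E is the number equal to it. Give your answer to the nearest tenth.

26.0

Sorted: 64, 68, 78, 85, 93, 97, 101, 102, 104, 107, 108, 118, 133, 157, 176, 181, 188, 191, 218, 221, 232, 255, 295, 298, 305.
Count below 101: L = 6; count equal: E = 1; n = 25.
Percentile rank = 100·(6 + 0.5·1)/25 = 100·6.5/25 = 26.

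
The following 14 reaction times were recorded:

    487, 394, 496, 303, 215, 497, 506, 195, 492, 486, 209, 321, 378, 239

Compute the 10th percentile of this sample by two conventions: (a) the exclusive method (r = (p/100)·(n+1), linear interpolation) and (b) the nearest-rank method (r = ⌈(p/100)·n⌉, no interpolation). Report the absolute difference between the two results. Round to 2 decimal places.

7.00

Sorted: 195, 209, 215, 239, 303, 321, 378, 394, 486, 487, 492, 496, 497, 506.
n = 14.
(a) r = 1.5; between ranks 1 (195) and 2 (209): 202.
(b) the nearest-rank method: rank 2 → 209.
|202 − 209| = 7.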